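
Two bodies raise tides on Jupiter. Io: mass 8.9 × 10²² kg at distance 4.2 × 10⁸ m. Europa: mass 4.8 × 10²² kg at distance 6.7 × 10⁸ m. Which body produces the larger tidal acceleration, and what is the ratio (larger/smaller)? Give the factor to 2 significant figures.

The tide-raising term goes as M/d³ (the gradient of a 1/d² field).
Io: (8.9 × 10²²) / (4.2 × 10⁸)³ = 1.201 × 10⁻³
Europa: (4.8 × 10²²) / (6.7 × 10⁸)³ = 1.596 × 10⁻⁴
Ratio (larger/smaller) = 7.5

Io, by a factor of ≈ 7.5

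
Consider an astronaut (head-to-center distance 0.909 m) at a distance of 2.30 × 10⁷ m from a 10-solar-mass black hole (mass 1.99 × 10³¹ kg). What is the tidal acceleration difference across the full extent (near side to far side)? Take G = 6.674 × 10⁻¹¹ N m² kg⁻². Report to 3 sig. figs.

3.97 × 10⁻¹ m/s²

Δg = 4GMr/d³
   = 4 × (6.674 × 10⁻¹¹) × (1.99 × 10³¹) × (0.909) / (2.30 × 10⁷)³
   = 3.97 × 10⁻¹ m/s²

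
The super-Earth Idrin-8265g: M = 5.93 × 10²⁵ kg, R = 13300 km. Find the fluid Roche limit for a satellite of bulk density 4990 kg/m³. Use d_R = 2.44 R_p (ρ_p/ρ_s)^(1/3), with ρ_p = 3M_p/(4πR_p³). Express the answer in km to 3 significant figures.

34500 km

ρ_p = 3M_p/(4πR_p³) = 3 × (5.93 × 10²⁵) / (4π × (1.33 × 10⁷ m)³) = 6020 kg/m³
d_R = 2.44 × 13300 km × (6020/4990)^(1/3)
    = 34500 km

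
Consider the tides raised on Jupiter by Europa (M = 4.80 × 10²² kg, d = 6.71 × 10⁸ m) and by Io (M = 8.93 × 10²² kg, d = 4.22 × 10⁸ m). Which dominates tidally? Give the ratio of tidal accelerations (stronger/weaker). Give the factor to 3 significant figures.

Tidal stretch scales as M/d³; compute that for each body.
Europa: (4.80 × 10²²) / (6.71 × 10⁸)³ = 1.589 × 10⁻⁴
Io: (8.93 × 10²²) / (4.22 × 10⁸)³ = 1.188 × 10⁻³
Ratio (larger/smaller) = 7.48

Io, by a factor of ≈ 7.48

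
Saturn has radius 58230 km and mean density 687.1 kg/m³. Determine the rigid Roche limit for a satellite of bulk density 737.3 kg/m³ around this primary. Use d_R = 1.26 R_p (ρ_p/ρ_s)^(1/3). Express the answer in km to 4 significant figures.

71670 km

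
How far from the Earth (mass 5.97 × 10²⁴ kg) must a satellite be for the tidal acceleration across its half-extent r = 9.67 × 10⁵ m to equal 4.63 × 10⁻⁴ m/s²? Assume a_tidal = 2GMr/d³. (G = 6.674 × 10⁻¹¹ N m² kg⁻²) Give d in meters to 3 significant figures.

2GMr/d³ = a_tidal  ⇒  d = (2GMr / a_tidal)^(1/3)
d = (2 × 6.674×10⁻¹¹ × (5.97 × 10²⁴) × (9.67 × 10⁵) / (4.63 × 10⁻⁴))^(1/3)
  = 1.19 × 10⁸ m

1.19 × 10⁸ m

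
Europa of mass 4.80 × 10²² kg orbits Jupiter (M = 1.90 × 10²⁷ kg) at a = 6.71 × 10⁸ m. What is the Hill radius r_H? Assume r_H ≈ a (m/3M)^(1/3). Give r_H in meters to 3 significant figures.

1.37 × 10⁷ m

r_H ≈ a (m/3M)^(1/3)
    = (6.71 × 10⁸) × (4.80 × 10²² / (3 × 1.90 × 10²⁷))^(1/3)
    = 1.37 × 10⁷ m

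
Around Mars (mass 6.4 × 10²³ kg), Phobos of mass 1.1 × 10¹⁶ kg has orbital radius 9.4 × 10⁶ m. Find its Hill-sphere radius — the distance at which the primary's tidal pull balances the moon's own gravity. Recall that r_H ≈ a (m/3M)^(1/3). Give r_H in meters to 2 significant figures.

r_H ≈ a (m/3M)^(1/3)
    = (9.4 × 10⁶) × (1.1 × 10¹⁶ / (3 × 6.4 × 10²³))^(1/3)
    = 1.7 × 10⁴ m

1.7 × 10⁴ m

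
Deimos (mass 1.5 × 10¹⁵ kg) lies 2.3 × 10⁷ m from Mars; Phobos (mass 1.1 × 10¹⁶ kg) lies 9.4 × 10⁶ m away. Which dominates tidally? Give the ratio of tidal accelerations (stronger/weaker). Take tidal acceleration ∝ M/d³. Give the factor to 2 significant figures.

Phobos, by a factor of ≈ 110

Tidal acceleration ∝ M/d³, so compare M/d³ for each.
Deimos: (1.5 × 10¹⁵) / (2.3 × 10⁷)³ = 1.233 × 10⁻⁷
Phobos: (1.1 × 10¹⁶) / (9.4 × 10⁶)³ = 1.324 × 10⁻⁵
Ratio (larger/smaller) = 110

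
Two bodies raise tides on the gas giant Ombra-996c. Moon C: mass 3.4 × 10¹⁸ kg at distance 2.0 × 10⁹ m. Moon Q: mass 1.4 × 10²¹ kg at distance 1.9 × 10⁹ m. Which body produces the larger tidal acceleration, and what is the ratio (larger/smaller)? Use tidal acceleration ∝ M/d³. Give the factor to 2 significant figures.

Tidal stretch scales as M/d³; compute that for each body.
Moon C: (3.4 × 10¹⁸) / (2.0 × 10⁹)³ = 4.250 × 10⁻¹⁰
Moon Q: (1.4 × 10²¹) / (1.9 × 10⁹)³ = 2.041 × 10⁻⁷
Ratio (larger/smaller) = 480

Moon Q, by a factor of ≈ 480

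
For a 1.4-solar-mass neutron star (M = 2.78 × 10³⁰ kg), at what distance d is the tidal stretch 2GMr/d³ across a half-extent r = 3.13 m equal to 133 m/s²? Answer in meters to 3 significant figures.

2.06 × 10⁶ m

2GMr/d³ = a_tidal  ⇒  d = (2GMr / a_tidal)^(1/3)
d = (2 × 6.674×10⁻¹¹ × (2.78 × 10³⁰) × (3.13) / (133))^(1/3)
  = 2.06 × 10⁶ m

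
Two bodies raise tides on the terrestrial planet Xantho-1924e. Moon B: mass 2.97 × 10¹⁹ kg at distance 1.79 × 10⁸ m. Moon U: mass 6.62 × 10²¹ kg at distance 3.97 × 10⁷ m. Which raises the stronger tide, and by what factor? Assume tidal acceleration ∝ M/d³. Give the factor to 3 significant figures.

Tidal acceleration ∝ M/d³, so compare M/d³ for each.
Moon B: (2.97 × 10¹⁹) / (1.79 × 10⁸)³ = 5.178 × 10⁻⁶
Moon U: (6.62 × 10²¹) / (3.97 × 10⁷)³ = 1.058 × 10⁻¹
Ratio (larger/smaller) = 20400

Moon U, by a factor of ≈ 20400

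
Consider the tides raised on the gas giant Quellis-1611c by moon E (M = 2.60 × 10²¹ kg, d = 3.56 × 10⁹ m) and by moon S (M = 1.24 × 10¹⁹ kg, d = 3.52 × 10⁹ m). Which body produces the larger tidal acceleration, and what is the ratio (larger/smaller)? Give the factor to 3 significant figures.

Moon E, by a factor of ≈ 203

Tidal stretch scales as M/d³; compute that for each body.
Moon E: (2.60 × 10²¹) / (3.56 × 10⁹)³ = 5.763 × 10⁻⁸
Moon S: (1.24 × 10¹⁹) / (3.52 × 10⁹)³ = 2.843 × 10⁻¹⁰
Ratio (larger/smaller) = 203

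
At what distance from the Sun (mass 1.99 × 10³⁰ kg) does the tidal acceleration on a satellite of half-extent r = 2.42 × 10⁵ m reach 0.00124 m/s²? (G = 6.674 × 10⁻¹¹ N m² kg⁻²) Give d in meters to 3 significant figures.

2GMr/d³ = a_tidal  ⇒  d = (2GMr / a_tidal)^(1/3)
d = (2 × 6.674×10⁻¹¹ × (1.99 × 10³⁰) × (2.42 × 10⁵) / (0.00124))^(1/3)
  = 3.73 × 10⁹ m

3.73 × 10⁹ m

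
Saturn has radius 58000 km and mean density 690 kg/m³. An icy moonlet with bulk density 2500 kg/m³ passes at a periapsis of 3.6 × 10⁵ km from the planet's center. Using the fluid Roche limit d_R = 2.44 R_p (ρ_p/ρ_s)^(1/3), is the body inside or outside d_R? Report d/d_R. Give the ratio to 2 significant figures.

outside; d/d_R ≈ 3.9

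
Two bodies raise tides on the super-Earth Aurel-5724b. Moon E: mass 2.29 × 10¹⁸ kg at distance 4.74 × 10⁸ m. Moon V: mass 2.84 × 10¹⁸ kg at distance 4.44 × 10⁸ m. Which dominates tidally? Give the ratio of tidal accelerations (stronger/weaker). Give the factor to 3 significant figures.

Tidal acceleration ∝ M/d³, so compare M/d³ for each.
Moon E: (2.29 × 10¹⁸) / (4.74 × 10⁸)³ = 2.150 × 10⁻⁸
Moon V: (2.84 × 10¹⁸) / (4.44 × 10⁸)³ = 3.245 × 10⁻⁸
Ratio (larger/smaller) = 1.51

Moon V, by a factor of ≈ 1.51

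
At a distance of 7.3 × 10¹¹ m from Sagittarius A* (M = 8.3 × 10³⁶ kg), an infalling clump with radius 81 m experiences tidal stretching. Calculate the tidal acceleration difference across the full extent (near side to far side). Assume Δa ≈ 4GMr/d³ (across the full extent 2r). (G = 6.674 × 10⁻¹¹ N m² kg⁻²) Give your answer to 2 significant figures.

The field gradient is 2GM/d³; across the full diameter 2r the difference is 4GMr/d³.
Δg = 4GMr/d³
   = 4 × (6.674 × 10⁻¹¹) × (8.3 × 10³⁶) × (81) / (7.3 × 10¹¹)³
   = 4.6 × 10⁻⁷ m/s²

4.6 × 10⁻⁷ m/s²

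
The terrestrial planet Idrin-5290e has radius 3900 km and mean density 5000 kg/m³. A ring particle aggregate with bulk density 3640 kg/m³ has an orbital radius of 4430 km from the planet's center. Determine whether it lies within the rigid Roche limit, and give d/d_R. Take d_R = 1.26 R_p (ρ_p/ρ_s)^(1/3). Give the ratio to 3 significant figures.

d_R = 1.26 × (3900 km) × (5000/3640)^(1/3) = 5462 km
d/d_R = (4430) / (5462) = 0.811
Since d/d_R < 1, the body is inside the Roche limit.

inside; d/d_R ≈ 0.811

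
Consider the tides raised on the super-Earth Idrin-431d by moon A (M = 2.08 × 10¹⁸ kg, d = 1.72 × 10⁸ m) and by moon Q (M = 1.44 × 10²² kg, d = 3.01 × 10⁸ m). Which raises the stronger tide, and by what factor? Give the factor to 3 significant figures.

Tidal stretch scales as M/d³; compute that for each body.
Moon A: (2.08 × 10¹⁸) / (1.72 × 10⁸)³ = 4.088 × 10⁻⁷
Moon Q: (1.44 × 10²²) / (3.01 × 10⁸)³ = 5.280 × 10⁻⁴
Ratio (larger/smaller) = 1290

Moon Q, by a factor of ≈ 1290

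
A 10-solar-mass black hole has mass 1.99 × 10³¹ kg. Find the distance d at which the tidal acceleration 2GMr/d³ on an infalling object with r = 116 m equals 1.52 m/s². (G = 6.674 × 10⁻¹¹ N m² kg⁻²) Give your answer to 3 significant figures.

5.87 × 10⁷ m

2GMr/d³ = a_tidal  ⇒  d = (2GMr / a_tidal)^(1/3)
d = (2 × 6.674×10⁻¹¹ × (1.99 × 10³¹) × (116) / (1.52))^(1/3)
  = 5.87 × 10⁷ m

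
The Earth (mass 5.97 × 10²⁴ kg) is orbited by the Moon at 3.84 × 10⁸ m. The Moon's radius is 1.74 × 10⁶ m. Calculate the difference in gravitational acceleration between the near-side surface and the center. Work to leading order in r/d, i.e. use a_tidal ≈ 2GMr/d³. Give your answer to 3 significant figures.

2.45 × 10⁻⁵ m/s²

Δg = 2GMr/d³
   = 2 × (6.674 × 10⁻¹¹) × (5.97 × 10²⁴) × (1.74 × 10⁶) / (3.84 × 10⁸)³
   = 2.45 × 10⁻⁵ m/s²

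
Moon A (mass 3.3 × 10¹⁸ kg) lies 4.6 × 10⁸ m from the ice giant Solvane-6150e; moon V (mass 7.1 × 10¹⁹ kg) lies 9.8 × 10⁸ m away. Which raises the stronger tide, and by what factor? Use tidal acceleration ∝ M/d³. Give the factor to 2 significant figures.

Compare M/d³ for the two perturbers:
Moon A: (3.3 × 10¹⁸) / (4.6 × 10⁸)³ = 3.390 × 10⁻⁸
Moon V: (7.1 × 10¹⁹) / (9.8 × 10⁸)³ = 7.544 × 10⁻⁸
Ratio (larger/smaller) = 2.2

Moon V, by a factor of ≈ 2.2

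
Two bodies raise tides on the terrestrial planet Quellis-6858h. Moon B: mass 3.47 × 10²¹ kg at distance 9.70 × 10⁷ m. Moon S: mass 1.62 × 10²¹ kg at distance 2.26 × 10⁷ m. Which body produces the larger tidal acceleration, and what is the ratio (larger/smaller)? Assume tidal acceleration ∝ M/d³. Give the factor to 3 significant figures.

Tidal acceleration ∝ M/d³, so compare M/d³ for each.
Moon B: (3.47 × 10²¹) / (9.70 × 10⁷)³ = 3.802 × 10⁻³
Moon S: (1.62 × 10²¹) / (2.26 × 10⁷)³ = 1.403 × 10⁻¹
Ratio (larger/smaller) = 36.9

Moon S, by a factor of ≈ 36.9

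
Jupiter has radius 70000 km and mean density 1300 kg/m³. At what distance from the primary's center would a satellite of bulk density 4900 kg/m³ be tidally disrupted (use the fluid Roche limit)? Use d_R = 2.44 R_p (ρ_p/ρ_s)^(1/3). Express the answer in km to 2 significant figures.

1.1 × 10⁵ km

d_R = 2.44 × 70000 km × (1300/4900)^(1/3)
    = 1.1 × 10⁵ km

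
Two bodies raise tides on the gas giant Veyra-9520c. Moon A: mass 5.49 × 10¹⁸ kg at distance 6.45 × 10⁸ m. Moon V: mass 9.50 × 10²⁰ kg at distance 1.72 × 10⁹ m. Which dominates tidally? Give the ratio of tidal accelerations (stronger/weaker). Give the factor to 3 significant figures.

Tidal acceleration ∝ M/d³, so compare M/d³ for each.
Moon A: (5.49 × 10¹⁸) / (6.45 × 10⁸)³ = 2.046 × 10⁻⁸
Moon V: (9.50 × 10²⁰) / (1.72 × 10⁹)³ = 1.867 × 10⁻⁷
Ratio (larger/smaller) = 9.13

Moon V, by a factor of ≈ 9.13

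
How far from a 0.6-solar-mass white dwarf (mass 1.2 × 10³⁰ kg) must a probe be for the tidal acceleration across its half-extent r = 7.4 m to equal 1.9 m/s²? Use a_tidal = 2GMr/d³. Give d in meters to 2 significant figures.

8.5 × 10⁶ m

2GMr/d³ = a_tidal  ⇒  d = (2GMr / a_tidal)^(1/3)
d = (2 × 6.674×10⁻¹¹ × (1.2 × 10³⁰) × (7.4) / (1.9))^(1/3)
  = 8.5 × 10⁶ m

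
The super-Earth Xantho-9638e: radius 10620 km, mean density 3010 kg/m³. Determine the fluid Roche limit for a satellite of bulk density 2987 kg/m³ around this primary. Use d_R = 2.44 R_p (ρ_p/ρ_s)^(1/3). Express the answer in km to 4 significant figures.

25980 km

d_R = 2.44 × 10620 km × (3010/2987)^(1/3)
    = 25980 km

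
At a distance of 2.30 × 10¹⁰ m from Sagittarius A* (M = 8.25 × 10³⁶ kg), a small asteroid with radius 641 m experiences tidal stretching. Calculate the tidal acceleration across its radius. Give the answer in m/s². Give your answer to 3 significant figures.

5.80 × 10⁻² m/s²

Δg = 2GMr/d³
   = 2 × (6.674 × 10⁻¹¹) × (8.25 × 10³⁶) × (641) / (2.30 × 10¹⁰)³
   = 5.80 × 10⁻² m/s²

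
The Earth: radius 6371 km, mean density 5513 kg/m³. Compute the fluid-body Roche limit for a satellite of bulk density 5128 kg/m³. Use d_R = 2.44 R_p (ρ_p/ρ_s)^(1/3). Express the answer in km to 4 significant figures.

15920 km

d_R = 2.44 × 6371 km × (5513/5128)^(1/3)
    = 15920 km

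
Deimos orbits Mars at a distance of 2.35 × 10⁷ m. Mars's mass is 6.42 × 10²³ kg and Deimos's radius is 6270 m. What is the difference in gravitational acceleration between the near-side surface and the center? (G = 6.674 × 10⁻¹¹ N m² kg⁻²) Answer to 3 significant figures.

4.14 × 10⁻⁵ m/s²

Δg = 2GMr/d³
   = 2 × (6.674 × 10⁻¹¹) × (6.42 × 10²³) × (6270) / (2.35 × 10⁷)³
   = 4.14 × 10⁻⁵ m/s²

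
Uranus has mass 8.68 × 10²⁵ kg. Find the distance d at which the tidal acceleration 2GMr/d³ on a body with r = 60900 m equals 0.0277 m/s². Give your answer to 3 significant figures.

2.94 × 10⁷ m

2GMr/d³ = a_tidal  ⇒  d = (2GMr / a_tidal)^(1/3)
d = (2 × 6.674×10⁻¹¹ × (8.68 × 10²⁵) × (60900) / (0.0277))^(1/3)
  = 2.94 × 10⁷ m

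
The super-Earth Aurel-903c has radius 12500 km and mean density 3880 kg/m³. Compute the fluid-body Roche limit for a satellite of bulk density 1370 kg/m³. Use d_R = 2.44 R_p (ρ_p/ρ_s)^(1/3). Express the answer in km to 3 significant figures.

43200 km

d_R = 2.44 × 12500 km × (3880/1370)^(1/3)
    = 43200 km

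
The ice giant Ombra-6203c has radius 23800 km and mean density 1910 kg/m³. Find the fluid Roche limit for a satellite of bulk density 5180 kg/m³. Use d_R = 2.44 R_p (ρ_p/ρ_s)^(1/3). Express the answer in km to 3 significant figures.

41600 km

d_R = 2.44 × 23800 km × (1910/5180)^(1/3)
    = 41600 km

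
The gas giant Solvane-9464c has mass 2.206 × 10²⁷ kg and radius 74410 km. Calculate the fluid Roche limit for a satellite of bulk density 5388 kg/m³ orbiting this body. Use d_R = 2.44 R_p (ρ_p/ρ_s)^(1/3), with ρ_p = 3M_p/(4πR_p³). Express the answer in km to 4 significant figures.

ρ_p = 3M_p/(4πR_p³) = 3 × (2.206 × 10²⁷) / (4π × (7.441 × 10⁷ m)³) = 1278 kg/m³
d_R = 2.44 × 74410 km × (1278/5388)^(1/3)
    = 1.124 × 10⁵ km

1.124 × 10⁵ km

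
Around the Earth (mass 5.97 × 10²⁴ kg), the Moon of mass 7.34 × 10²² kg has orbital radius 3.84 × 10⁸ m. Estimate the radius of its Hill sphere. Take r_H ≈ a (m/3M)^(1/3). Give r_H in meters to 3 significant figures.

r_H ≈ a (m/3M)^(1/3)
    = (3.84 × 10⁸) × (7.34 × 10²² / (3 × 5.97 × 10²⁴))^(1/3)
    = 6.15 × 10⁷ m

6.15 × 10⁷ m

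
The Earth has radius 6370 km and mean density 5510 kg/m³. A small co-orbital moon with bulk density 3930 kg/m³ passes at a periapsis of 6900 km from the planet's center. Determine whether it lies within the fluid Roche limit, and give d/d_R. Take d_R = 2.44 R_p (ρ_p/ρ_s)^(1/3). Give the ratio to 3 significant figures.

d_R = 2.44 × (6370 km) × (5510/3930)^(1/3) = 17400 km
d/d_R = (6900) / (17400) = 0.397
Since d/d_R < 1, the body is inside the Roche limit.

inside; d/d_R ≈ 0.397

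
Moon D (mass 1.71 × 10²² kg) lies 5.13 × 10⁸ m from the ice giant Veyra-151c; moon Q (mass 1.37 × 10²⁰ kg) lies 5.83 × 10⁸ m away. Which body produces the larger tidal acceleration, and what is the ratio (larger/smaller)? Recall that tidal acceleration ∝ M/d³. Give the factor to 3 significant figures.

Moon D, by a factor of ≈ 183

Tidal acceleration ∝ M/d³, so compare M/d³ for each.
Moon D: (1.71 × 10²²) / (5.13 × 10⁸)³ = 1.267 × 10⁻⁴
Moon Q: (1.37 × 10²⁰) / (5.83 × 10⁸)³ = 6.914 × 10⁻⁷
Ratio (larger/smaller) = 183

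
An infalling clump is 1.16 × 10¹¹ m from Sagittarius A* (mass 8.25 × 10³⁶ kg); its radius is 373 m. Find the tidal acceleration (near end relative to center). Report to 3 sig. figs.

2.63 × 10⁻⁴ m/s²

Δa = 2GMr/d³
   = 2 × (6.674 × 10⁻¹¹) × (8.25 × 10³⁶) × (373) / (1.16 × 10¹¹)³
   = 2.63 × 10⁻⁴ m/s²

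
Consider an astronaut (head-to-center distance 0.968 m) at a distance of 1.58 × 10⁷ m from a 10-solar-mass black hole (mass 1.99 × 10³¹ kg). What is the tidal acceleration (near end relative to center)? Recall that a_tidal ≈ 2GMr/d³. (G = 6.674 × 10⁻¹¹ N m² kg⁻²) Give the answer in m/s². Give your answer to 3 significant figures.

6.52 × 10⁻¹ m/s²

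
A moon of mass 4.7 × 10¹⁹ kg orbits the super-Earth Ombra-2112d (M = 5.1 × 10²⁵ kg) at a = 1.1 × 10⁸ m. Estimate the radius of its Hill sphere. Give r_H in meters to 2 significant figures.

r_H ≈ a (m/3M)^(1/3)
    = (1.1 × 10⁸) × (4.7 × 10¹⁹ / (3 × 5.1 × 10²⁵))^(1/3)
    = 7.4 × 10⁵ m

7.4 × 10⁵ m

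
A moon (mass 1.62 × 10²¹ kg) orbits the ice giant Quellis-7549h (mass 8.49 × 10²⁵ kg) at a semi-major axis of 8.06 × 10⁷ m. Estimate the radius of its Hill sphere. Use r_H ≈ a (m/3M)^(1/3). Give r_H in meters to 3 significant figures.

1.49 × 10⁶ m

r_H ≈ a (m/3M)^(1/3)
    = (8.06 × 10⁷) × (1.62 × 10²¹ / (3 × 8.49 × 10²⁵))^(1/3)
    = 1.49 × 10⁶ m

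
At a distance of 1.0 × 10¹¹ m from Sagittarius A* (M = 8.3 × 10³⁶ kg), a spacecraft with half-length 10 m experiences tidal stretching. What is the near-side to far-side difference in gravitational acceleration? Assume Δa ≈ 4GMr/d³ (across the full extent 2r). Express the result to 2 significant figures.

a_tidal = 4GMr/d³
        = 4 × (6.674 × 10⁻¹¹) × (8.3 × 10³⁶) × (10) / (1.0 × 10¹¹)³
        = 2.2 × 10⁻⁵ m/s²

2.2 × 10⁻⁵ m/s²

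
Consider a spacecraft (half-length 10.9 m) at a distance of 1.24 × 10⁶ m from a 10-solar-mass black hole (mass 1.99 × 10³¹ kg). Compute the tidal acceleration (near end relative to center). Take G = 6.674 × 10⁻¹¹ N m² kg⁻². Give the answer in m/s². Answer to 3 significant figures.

1.52 × 10⁴ m/s²

Since r ≪ d, expand the inverse-square field across one radius to get the leading 2GMr/d³ term.
Δg = 2GMr/d³
   = 2 × (6.674 × 10⁻¹¹) × (1.99 × 10³¹) × (10.9) / (1.24 × 10⁶)³
   = 1.52 × 10⁴ m/s²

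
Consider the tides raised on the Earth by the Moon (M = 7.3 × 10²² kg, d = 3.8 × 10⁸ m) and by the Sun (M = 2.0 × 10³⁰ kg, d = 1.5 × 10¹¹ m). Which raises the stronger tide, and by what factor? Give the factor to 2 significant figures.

Compare M/d³ for the two perturbers:
The Moon: (7.3 × 10²²) / (3.8 × 10⁸)³ = 1.330 × 10⁻³
The Sun: (2.0 × 10³⁰) / (1.5 × 10¹¹)³ = 5.926 × 10⁻⁴
Ratio (larger/smaller) = 2.2

The Moon, by a factor of ≈ 2.2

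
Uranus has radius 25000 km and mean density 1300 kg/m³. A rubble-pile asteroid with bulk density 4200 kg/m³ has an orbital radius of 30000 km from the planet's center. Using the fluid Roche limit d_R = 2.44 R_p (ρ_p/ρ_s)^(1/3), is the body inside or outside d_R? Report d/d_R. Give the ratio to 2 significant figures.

inside; d/d_R ≈ 0.73

d_R = 2.44 × (25000 km) × (1300/4200)^(1/3) = 41260 km
d/d_R = (30000) / (41260) = 0.73
Since d/d_R < 1, the body is inside the Roche limit.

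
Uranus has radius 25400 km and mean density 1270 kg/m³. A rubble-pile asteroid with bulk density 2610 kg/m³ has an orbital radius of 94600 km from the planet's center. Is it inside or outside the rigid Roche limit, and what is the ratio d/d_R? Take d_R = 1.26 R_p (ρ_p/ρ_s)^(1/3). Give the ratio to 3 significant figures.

outside; d/d_R ≈ 3.76

d_R = 1.26 × (25400 km) × (1270/2610)^(1/3) = 25170 km
d/d_R = (94600) / (25170) = 3.76
Since d/d_R > 1, the body is outside the Roche limit.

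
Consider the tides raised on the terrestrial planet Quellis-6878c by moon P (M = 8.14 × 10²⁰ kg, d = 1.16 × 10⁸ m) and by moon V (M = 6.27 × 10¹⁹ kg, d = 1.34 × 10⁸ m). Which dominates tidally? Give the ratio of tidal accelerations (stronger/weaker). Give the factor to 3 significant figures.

Moon P, by a factor of ≈ 20.0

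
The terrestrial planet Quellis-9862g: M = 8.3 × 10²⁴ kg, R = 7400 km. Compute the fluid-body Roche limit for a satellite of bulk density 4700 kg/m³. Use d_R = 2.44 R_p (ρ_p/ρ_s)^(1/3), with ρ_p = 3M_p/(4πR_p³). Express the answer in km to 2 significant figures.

18000 km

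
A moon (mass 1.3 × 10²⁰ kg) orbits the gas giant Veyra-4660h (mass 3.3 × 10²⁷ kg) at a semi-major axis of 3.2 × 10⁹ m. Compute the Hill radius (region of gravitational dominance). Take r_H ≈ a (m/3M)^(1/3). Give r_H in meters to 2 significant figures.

r_H ≈ a (m/3M)^(1/3)
    = (3.2 × 10⁹) × (1.3 × 10²⁰ / (3 × 3.3 × 10²⁷))^(1/3)
    = 7.5 × 10⁶ m

7.5 × 10⁶ m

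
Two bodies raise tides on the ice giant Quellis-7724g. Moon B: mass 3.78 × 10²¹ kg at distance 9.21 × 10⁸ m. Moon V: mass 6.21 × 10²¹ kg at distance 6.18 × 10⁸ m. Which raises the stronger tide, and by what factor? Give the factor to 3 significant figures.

Tidal acceleration ∝ M/d³, so compare M/d³ for each.
Moon B: (3.78 × 10²¹) / (9.21 × 10⁸)³ = 4.839 × 10⁻⁶
Moon V: (6.21 × 10²¹) / (6.18 × 10⁸)³ = 2.631 × 10⁻⁵
Ratio (larger/smaller) = 5.44

Moon V, by a factor of ≈ 5.44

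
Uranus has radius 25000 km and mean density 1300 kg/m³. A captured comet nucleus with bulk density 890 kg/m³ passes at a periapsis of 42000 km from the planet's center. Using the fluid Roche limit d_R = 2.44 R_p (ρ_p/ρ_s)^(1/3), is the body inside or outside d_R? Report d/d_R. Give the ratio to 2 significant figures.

inside; d/d_R ≈ 0.61

d_R = 2.44 × (25000 km) × (1300/890)^(1/3) = 69210 km
d/d_R = (42000) / (69210) = 0.61
Since d/d_R < 1, the body is inside the Roche limit.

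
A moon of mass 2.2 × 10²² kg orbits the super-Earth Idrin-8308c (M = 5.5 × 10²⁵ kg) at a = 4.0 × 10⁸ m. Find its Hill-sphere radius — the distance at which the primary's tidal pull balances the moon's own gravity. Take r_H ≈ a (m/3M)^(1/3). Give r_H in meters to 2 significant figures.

2.0 × 10⁷ m

r_H ≈ a (m/3M)^(1/3)
    = (4.0 × 10⁸) × (2.2 × 10²² / (3 × 5.5 × 10²⁵))^(1/3)
    = 2.0 × 10⁷ m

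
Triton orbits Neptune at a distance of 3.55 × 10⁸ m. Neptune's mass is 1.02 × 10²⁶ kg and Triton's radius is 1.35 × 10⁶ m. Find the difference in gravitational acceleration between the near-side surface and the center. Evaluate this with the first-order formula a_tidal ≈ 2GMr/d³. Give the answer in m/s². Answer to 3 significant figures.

4.11 × 10⁻⁴ m/s²

The tidal stretch is the gradient of GM/d² times the body's extent r, hence the 1/d³ dependence.
Δg = 2GMr/d³
   = 2 × (6.674 × 10⁻¹¹) × (1.02 × 10²⁶) × (1.35 × 10⁶) / (3.55 × 10⁸)³
   = 4.11 × 10⁻⁴ m/s²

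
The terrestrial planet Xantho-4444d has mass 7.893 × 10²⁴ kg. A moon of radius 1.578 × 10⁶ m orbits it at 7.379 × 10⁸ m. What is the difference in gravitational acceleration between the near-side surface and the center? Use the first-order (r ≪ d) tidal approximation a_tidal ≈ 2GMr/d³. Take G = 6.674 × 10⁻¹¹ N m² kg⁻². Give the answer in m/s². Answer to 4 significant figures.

4.138 × 10⁻⁶ m/s²

The tidal stretch is the gradient of GM/d² times the body's extent r, hence the 1/d³ dependence.
Δg = 2GMr/d³
   = 2 × (6.674 × 10⁻¹¹) × (7.893 × 10²⁴) × (1.578 × 10⁶) / (7.379 × 10⁸)³
   = 4.138 × 10⁻⁶ m/s²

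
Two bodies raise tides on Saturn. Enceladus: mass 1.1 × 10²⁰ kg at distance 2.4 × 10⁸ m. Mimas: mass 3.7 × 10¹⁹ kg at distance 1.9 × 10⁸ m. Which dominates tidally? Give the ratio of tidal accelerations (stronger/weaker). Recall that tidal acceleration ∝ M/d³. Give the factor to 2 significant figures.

Compare M/d³ for the two perturbers:
Enceladus: (1.1 × 10²⁰) / (2.4 × 10⁸)³ = 7.957 × 10⁻⁶
Mimas: (3.7 × 10¹⁹) / (1.9 × 10⁸)³ = 5.394 × 10⁻⁶
Ratio (larger/smaller) = 1.5

Enceladus, by a factor of ≈ 1.5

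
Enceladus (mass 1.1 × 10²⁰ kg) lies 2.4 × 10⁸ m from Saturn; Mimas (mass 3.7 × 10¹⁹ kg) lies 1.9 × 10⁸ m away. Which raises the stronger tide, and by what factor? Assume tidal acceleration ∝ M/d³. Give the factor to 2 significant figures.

Tidal stretch scales as M/d³; compute that for each body.
Enceladus: (1.1 × 10²⁰) / (2.4 × 10⁸)³ = 7.957 × 10⁻⁶
Mimas: (3.7 × 10¹⁹) / (1.9 × 10⁸)³ = 5.394 × 10⁻⁶
Ratio (larger/smaller) = 1.5

Enceladus, by a factor of ≈ 1.5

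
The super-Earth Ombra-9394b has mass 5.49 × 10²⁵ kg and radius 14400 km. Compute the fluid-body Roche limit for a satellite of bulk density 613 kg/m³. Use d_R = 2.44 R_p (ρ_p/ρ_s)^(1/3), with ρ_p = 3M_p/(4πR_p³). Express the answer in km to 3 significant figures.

ρ_p = 3M_p/(4πR_p³) = 3 × (5.49 × 10²⁵) / (4π × (1.44 × 10⁷ m)³) = 4390 kg/m³
d_R = 2.44 × 14400 km × (4390/613)^(1/3)
    = 67700 km

67700 km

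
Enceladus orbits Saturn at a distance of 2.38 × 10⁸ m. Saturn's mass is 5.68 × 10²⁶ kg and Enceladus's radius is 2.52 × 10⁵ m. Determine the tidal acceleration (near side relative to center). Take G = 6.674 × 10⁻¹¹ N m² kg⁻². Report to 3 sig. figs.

1.42 × 10⁻³ m/s²

The tidal stretch is the gradient of GM/d² times the body's extent r, hence the 1/d³ dependence.
Δa = 2GMr/d³
   = 2 × (6.674 × 10⁻¹¹) × (5.68 × 10²⁶) × (2.52 × 10⁵) / (2.38 × 10⁸)³
   = 1.42 × 10⁻³ m/s²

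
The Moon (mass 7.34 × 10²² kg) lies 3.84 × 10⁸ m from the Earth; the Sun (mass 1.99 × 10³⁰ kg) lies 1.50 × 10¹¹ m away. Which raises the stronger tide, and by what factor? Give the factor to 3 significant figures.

Tidal stretch scales as M/d³; compute that for each body.
The Moon: (7.34 × 10²²) / (3.84 × 10⁸)³ = 1.296 × 10⁻³
The Sun: (1.99 × 10³⁰) / (1.50 × 10¹¹)³ = 5.896 × 10⁻⁴
Ratio (larger/smaller) = 2.20

The Moon, by a factor of ≈ 2.20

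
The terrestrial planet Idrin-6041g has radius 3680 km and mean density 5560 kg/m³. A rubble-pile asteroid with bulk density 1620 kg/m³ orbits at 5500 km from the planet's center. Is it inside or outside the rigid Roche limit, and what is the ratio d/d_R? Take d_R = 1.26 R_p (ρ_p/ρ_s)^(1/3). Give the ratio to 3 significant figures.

d_R = 1.26 × (3680 km) × (5560/1620)^(1/3) = 6994 km
d/d_R = (5500) / (6994) = 0.786
Since d/d_R < 1, the body is inside the Roche limit.

inside; d/d_R ≈ 0.786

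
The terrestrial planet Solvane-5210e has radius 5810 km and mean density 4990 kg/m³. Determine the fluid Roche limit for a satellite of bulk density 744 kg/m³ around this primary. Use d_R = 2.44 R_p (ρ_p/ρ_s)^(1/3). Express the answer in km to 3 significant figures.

26700 km

d_R = 2.44 × 5810 km × (4990/744)^(1/3)
    = 26700 km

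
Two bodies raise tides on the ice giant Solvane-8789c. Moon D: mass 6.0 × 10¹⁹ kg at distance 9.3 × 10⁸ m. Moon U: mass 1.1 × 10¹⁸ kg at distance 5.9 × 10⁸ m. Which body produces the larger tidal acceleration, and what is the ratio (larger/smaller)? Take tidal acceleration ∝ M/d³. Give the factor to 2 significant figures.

Moon D, by a factor of ≈ 14

Compare M/d³ for the two perturbers:
Moon D: (6.0 × 10¹⁹) / (9.3 × 10⁸)³ = 7.459 × 10⁻⁸
Moon U: (1.1 × 10¹⁸) / (5.9 × 10⁸)³ = 5.356 × 10⁻⁹
Ratio (larger/smaller) = 14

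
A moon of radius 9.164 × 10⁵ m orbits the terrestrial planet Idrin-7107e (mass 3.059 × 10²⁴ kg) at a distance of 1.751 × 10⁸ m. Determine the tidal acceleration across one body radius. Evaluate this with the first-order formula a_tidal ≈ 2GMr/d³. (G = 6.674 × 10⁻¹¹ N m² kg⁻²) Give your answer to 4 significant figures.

6.970 × 10⁻⁵ m/s²

Since r ≪ d, expand the inverse-square field across one radius to get the leading 2GMr/d³ term.
Δa = 2GMr/d³
   = 2 × (6.674 × 10⁻¹¹) × (3.059 × 10²⁴) × (9.164 × 10⁵) / (1.751 × 10⁸)³
   = 6.970 × 10⁻⁵ m/s²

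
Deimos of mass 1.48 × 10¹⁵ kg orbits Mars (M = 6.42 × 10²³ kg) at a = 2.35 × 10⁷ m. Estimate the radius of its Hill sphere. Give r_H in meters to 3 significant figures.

r_H ≈ a (m/3M)^(1/3)
    = (2.35 × 10⁷) × (1.48 × 10¹⁵ / (3 × 6.42 × 10²³))^(1/3)
    = 2.15 × 10⁴ m

2.15 × 10⁴ m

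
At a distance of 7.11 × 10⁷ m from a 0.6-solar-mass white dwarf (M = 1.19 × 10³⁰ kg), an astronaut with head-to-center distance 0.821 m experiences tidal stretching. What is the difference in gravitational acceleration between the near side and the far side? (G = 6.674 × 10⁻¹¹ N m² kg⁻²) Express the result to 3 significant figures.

7.26 × 10⁻⁴ m/s²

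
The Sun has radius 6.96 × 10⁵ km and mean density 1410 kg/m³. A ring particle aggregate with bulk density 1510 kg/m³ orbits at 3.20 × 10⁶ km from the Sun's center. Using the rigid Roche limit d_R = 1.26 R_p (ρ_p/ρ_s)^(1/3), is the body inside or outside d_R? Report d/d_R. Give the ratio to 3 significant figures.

d_R = 1.26 × (6.96 × 10⁵ km) × (1410/1510)^(1/3) = 8.572 × 10⁵ km
d/d_R = (3.20 × 10⁶) / (8.572 × 10⁵) = 3.73
Since d/d_R > 1, the body is outside the Roche limit.

outside; d/d_R ≈ 3.73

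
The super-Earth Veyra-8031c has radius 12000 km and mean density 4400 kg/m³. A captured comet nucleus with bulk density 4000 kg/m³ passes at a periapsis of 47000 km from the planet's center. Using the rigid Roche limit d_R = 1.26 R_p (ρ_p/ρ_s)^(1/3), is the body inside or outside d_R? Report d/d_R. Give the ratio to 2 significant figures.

outside; d/d_R ≈ 3.0

d_R = 1.26 × (12000 km) × (4400/4000)^(1/3) = 15610 km
d/d_R = (47000) / (15610) = 3.0
Since d/d_R > 1, the body is outside the Roche limit.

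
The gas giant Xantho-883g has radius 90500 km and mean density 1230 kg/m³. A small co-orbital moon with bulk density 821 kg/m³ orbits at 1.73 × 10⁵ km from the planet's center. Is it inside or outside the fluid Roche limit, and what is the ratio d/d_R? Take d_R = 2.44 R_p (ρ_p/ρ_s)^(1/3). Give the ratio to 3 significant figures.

inside; d/d_R ≈ 0.685

d_R = 2.44 × (90500 km) × (1230/821)^(1/3) = 2.527 × 10⁵ km
d/d_R = (1.73 × 10⁵) / (2.527 × 10⁵) = 0.685
Since d/d_R < 1, the body is inside the Roche limit.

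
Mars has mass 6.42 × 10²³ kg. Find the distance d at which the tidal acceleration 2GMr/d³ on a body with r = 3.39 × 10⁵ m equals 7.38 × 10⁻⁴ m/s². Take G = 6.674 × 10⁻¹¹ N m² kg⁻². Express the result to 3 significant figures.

3.40 × 10⁷ m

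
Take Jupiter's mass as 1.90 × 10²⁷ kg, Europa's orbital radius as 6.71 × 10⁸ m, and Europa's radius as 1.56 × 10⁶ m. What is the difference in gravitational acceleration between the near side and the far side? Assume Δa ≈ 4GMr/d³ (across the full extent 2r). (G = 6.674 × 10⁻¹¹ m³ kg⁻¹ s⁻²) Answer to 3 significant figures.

2.62 × 10⁻³ m/s²

Δg = 4GMr/d³
   = 4 × (6.674 × 10⁻¹¹) × (1.90 × 10²⁷) × (1.56 × 10⁶) / (6.71 × 10⁸)³
   = 2.62 × 10⁻³ m/s²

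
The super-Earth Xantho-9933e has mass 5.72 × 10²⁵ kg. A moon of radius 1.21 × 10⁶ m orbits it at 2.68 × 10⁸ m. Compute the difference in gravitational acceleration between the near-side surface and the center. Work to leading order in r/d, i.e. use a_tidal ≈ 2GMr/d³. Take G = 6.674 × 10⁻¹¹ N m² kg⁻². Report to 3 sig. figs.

The tidal stretch is the gradient of GM/d² times the body's extent r, hence the 1/d³ dependence.
Δa = 2GMr/d³
   = 2 × (6.674 × 10⁻¹¹) × (5.72 × 10²⁵) × (1.21 × 10⁶) / (2.68 × 10⁸)³
   = 4.80 × 10⁻⁴ m/s²

4.80 × 10⁻⁴ m/s²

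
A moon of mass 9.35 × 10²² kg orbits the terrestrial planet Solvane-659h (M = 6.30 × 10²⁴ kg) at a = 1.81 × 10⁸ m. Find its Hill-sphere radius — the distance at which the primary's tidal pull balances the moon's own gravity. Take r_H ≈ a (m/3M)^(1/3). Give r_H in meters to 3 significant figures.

3.08 × 10⁷ m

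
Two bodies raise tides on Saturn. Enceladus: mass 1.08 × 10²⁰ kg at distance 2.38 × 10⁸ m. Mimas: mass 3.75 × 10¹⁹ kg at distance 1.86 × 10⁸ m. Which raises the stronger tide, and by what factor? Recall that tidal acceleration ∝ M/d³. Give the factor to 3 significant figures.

Enceladus, by a factor of ≈ 1.37

Tidal stretch scales as M/d³; compute that for each body.
Enceladus: (1.08 × 10²⁰) / (2.38 × 10⁸)³ = 8.011 × 10⁻⁶
Mimas: (3.75 × 10¹⁹) / (1.86 × 10⁸)³ = 5.828 × 10⁻⁶
Ratio (larger/smaller) = 1.37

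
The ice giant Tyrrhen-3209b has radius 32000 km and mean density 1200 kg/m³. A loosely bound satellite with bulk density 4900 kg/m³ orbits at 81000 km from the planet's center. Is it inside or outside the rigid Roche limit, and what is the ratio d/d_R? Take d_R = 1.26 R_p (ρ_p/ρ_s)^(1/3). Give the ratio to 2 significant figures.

outside; d/d_R ≈ 3.2

d_R = 1.26 × (32000 km) × (1200/4900)^(1/3) = 25230 km
d/d_R = (81000) / (25230) = 3.2
Since d/d_R > 1, the body is outside the Roche limit.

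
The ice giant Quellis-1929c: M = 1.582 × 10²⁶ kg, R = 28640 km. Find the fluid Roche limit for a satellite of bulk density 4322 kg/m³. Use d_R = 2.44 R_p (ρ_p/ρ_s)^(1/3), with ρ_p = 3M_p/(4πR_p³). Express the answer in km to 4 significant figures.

ρ_p = 3M_p/(4πR_p³) = 3 × (1.582 × 10²⁶) / (4π × (2.864 × 10⁷ m)³) = 1608 kg/m³
d_R = 2.44 × 28640 km × (1608/4322)^(1/3)
    = 50260 km

50260 km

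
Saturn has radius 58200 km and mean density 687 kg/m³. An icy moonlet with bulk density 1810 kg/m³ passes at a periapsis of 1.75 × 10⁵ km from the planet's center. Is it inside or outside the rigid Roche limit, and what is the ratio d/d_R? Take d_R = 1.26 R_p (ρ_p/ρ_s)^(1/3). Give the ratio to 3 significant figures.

d_R = 1.26 × (58200 km) × (687/1810)^(1/3) = 53090 km
d/d_R = (1.75 × 10⁵) / (53090) = 3.30
Since d/d_R > 1, the body is outside the Roche limit.

outside; d/d_R ≈ 3.30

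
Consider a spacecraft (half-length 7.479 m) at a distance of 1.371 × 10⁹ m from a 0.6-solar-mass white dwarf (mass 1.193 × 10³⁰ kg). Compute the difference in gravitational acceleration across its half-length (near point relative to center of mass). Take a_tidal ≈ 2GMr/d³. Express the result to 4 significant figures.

4.622 × 10⁻⁷ m/s²

Δa = 2GMr/d³
   = 2 × (6.674 × 10⁻¹¹) × (1.193 × 10³⁰) × (7.479) / (1.371 × 10⁹)³
   = 4.622 × 10⁻⁷ m/s²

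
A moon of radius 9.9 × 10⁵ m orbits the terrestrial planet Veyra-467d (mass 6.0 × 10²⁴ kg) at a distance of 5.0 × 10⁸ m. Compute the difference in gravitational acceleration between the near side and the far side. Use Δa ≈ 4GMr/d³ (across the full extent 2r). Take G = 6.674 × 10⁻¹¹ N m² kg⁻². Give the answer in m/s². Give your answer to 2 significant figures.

Δg = 4GMr/d³
   = 4 × (6.674 × 10⁻¹¹) × (6.0 × 10²⁴) × (9.9 × 10⁵) / (5.0 × 10⁸)³
   = 1.3 × 10⁻⁵ m/s²

1.3 × 10⁻⁵ m/s²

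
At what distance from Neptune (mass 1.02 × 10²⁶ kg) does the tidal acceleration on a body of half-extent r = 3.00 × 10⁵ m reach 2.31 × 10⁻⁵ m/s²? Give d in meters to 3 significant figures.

2GMr/d³ = a_tidal  ⇒  d = (2GMr / a_tidal)^(1/3)
d = (2 × 6.674×10⁻¹¹ × (1.02 × 10²⁶) × (3.00 × 10⁵) / (2.31 × 10⁻⁵))^(1/3)
  = 5.61 × 10⁸ m

5.61 × 10⁸ m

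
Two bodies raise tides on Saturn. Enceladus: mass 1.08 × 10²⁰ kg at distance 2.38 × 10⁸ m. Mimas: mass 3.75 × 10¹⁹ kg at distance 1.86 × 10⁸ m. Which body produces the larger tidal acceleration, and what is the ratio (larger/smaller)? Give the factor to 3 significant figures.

Compare M/d³ for the two perturbers:
Enceladus: (1.08 × 10²⁰) / (2.38 × 10⁸)³ = 8.011 × 10⁻⁶
Mimas: (3.75 × 10¹⁹) / (1.86 × 10⁸)³ = 5.828 × 10⁻⁶
Ratio (larger/smaller) = 1.37

Enceladus, by a factor of ≈ 1.37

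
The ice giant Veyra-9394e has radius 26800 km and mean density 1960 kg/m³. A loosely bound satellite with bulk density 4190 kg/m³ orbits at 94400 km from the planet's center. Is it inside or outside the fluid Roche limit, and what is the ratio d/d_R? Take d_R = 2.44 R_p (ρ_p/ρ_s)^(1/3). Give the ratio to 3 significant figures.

outside; d/d_R ≈ 1.86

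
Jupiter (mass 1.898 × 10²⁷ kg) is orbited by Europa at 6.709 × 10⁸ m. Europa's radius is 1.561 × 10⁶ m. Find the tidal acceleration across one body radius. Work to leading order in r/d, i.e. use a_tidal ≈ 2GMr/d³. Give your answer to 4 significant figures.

a_tidal = 2GMr/d³
        = 2 × (6.674 × 10⁻¹¹) × (1.898 × 10²⁷) × (1.561 × 10⁶) / (6.709 × 10⁸)³
        = 1.310 × 10⁻³ m/s²

1.310 × 10⁻³ m/s²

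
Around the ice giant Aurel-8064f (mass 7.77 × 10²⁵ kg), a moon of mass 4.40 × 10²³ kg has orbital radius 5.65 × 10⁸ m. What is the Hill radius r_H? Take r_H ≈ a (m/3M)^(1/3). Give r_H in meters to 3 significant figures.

6.98 × 10⁷ m

r_H ≈ a (m/3M)^(1/3)
    = (5.65 × 10⁸) × (4.40 × 10²³ / (3 × 7.77 × 10²⁵))^(1/3)
    = 6.98 × 10⁷ m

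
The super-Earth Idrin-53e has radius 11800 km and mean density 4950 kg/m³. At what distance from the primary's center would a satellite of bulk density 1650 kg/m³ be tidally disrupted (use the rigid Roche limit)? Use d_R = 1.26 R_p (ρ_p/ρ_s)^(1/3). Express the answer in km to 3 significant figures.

d_R = 1.26 × 11800 km × (4950/1650)^(1/3)
    = 21400 km

21400 km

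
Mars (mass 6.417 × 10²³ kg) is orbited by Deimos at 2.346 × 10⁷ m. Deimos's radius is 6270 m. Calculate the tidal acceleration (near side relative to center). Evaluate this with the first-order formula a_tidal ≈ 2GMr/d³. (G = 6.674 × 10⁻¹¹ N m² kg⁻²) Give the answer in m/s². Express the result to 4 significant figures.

4.159 × 10⁻⁵ m/s²

a_tidal = 2GMr/d³
        = 2 × (6.674 × 10⁻¹¹) × (6.417 × 10²³) × (6270) / (2.346 × 10⁷)³
        = 4.159 × 10⁻⁵ m/s²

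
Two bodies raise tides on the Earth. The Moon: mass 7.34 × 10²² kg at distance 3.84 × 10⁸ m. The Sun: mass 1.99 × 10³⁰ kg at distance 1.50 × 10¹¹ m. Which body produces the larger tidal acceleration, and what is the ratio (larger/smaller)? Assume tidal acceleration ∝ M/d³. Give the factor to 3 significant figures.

The Moon, by a factor of ≈ 2.20

Tidal stretch scales as M/d³; compute that for each body.
The Moon: (7.34 × 10²²) / (3.84 × 10⁸)³ = 1.296 × 10⁻³
The Sun: (1.99 × 10³⁰) / (1.50 × 10¹¹)³ = 5.896 × 10⁻⁴
Ratio (larger/smaller) = 2.20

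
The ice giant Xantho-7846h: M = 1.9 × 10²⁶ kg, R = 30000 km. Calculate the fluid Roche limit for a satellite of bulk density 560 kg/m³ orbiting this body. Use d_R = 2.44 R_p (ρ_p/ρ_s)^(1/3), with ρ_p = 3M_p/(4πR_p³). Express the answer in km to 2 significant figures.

1.1 × 10⁵ km

ρ_p = 3M_p/(4πR_p³) = 3 × (1.9 × 10²⁶) / (4π × (3.0 × 10⁷ m)³) = 1700 kg/m³
d_R = 2.44 × 30000 km × (1700/560)^(1/3)
    = 1.1 × 10⁵ km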